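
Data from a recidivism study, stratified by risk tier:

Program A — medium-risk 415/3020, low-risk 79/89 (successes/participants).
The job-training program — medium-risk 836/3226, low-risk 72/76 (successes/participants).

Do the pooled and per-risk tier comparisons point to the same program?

Yes

Medium-risk: Program A 415/3020 = 13.7%, the job-training program 836/3226 = 25.9% → the job-training program
Low-risk: Program A 79/89 = 88.8%, the job-training program 72/76 = 94.7% → the job-training program
Overall: Program A 494/3109 = 15.9%, the job-training program 908/3302 = 27.5% → the job-training program
The job-training program wins overall and in every risk group — no reversal.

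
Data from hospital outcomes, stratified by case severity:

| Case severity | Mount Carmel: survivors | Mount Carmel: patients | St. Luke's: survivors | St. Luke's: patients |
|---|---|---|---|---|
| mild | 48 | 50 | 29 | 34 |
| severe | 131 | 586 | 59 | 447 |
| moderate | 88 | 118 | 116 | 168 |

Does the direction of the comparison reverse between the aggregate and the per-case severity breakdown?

Mild: Mount Carmel 48/50 = 96.0%, St. Luke's 29/34 = 85.3% → Mount Carmel
Severe: Mount Carmel 131/586 = 22.4%, St. Luke's 59/447 = 13.2% → Mount Carmel
Moderate: Mount Carmel 88/118 = 74.6%, St. Luke's 116/168 = 69.0% → Mount Carmel
Overall: Mount Carmel 267/754 = 35.4%, St. Luke's 204/649 = 31.4% → Mount Carmel
Mount Carmel wins overall and in every case group — no reversal.

No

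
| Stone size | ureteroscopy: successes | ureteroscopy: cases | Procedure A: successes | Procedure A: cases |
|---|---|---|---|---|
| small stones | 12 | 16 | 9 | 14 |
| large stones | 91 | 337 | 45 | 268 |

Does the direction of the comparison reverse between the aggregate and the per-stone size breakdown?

No

Small stones: ureteroscopy 12/16 = 75.0%, Procedure A 9/14 = 64.3% → ureteroscopy
Large stones: ureteroscopy 91/337 = 27.0%, Procedure A 45/268 = 16.8% → ureteroscopy
Overall: ureteroscopy 103/353 = 29.2%, Procedure A 54/282 = 19.1% → ureteroscopy
Ureteroscopy wins overall and in every stone group — no reversal.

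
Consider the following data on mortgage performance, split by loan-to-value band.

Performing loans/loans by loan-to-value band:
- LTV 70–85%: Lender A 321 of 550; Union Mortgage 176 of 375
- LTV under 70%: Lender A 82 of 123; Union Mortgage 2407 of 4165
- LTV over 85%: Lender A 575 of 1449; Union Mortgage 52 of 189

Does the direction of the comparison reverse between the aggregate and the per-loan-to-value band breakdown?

Yes

LTV 70–85%: Lender A 321/550 = 58.4%, Union Mortgage 176/375 = 46.9% → Lender A
LTV under 70%: Lender A 82/123 = 66.7%, Union Mortgage 2407/4165 = 57.8% → Lender A
LTV over 85%: Lender A 575/1449 = 39.7%, Union Mortgage 52/189 = 27.5% → Lender A
Overall: Lender A 978/2122 = 46.1%, Union Mortgage 2635/4729 = 55.7% → Union Mortgage
Lender A wins each loan-to-value group but Union Mortgage wins overall — the comparison reverses. Lender A's loans skew toward LTV over 85%, which has a lower base rate.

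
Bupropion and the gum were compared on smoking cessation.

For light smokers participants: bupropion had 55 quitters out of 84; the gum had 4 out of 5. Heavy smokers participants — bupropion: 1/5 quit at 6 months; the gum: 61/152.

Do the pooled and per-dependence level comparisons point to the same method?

No

Light smokers: bupropion 55/84 = 65.5%, the gum 4/5 = 80.0% → the gum
Heavy smokers: bupropion 1/5 = 20.0%, the gum 61/152 = 40.1% → the gum
Overall: bupropion 56/89 = 62.9%, the gum 65/157 = 41.4% → bupropion
The gum wins each dependence group but bupropion wins overall — the comparison reverses. The gum's participants skew toward heavy smokers, which has a lower base rate.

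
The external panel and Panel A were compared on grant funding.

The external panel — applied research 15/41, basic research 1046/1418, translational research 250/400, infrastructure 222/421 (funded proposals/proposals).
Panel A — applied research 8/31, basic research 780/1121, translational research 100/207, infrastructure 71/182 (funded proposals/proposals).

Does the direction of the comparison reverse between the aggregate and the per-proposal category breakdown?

Applied research: the external panel 15/41 = 36.6%, Panel A 8/31 = 25.8% → the external panel
Basic research: the external panel 1046/1418 = 73.8%, Panel A 780/1121 = 69.6% → the external panel
Translational research: the external panel 250/400 = 62.5%, Panel A 100/207 = 48.3% → the external panel
Infrastructure: the external panel 222/421 = 52.7%, Panel A 71/182 = 39.0% → the external panel
Overall: the external panel 1533/2280 = 67.2%, Panel A 959/1541 = 62.2% → the external panel
The external panel wins overall and in every proposal group — no reversal.

No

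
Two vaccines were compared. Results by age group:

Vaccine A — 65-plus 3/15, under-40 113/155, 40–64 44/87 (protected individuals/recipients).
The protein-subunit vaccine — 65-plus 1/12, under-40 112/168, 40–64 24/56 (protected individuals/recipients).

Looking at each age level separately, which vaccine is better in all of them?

Vaccine A

65-plus: Vaccine A 3/15 = 20.0%, the protein-subunit vaccine 1/12 = 8.3% → Vaccine A
Under-40: Vaccine A 113/155 = 72.9%, the protein-subunit vaccine 112/168 = 66.7% → Vaccine A
40–64: Vaccine A 44/87 = 50.6%, the protein-subunit vaccine 24/56 = 42.9% → Vaccine A
Vaccine A has the higher rate in all 3 groups.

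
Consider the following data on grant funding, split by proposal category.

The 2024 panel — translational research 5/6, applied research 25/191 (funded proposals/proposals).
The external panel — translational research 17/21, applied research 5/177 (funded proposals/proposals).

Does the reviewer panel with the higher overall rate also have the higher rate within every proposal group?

Yes

Translational research: the 2024 panel 5/6 = 83.3%, the external panel 17/21 = 81.0% → the 2024 panel
Applied research: the 2024 panel 25/191 = 13.1%, the external panel 5/177 = 2.8% → the 2024 panel
Overall: the 2024 panel 30/197 = 15.2%, the external panel 22/198 = 11.1% → the 2024 panel
The 2024 panel wins overall and in every proposal group — no reversal.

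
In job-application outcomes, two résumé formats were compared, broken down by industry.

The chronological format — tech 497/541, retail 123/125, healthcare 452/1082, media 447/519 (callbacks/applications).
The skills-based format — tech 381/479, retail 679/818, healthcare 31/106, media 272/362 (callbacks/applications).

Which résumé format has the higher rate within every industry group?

Tech: the chronological format 497/541 = 91.9%, the skills-based format 381/479 = 79.5% → the chronological format
Retail: the chronological format 123/125 = 98.4%, the skills-based format 679/818 = 83.0% → the chronological format
Healthcare: the chronological format 452/1082 = 41.8%, the skills-based format 31/106 = 29.2% → the chronological format
Media: the chronological format 447/519 = 86.1%, the skills-based format 272/362 = 75.1% → the chronological format
The chronological format has the higher rate in all 4 groups.

the chronological format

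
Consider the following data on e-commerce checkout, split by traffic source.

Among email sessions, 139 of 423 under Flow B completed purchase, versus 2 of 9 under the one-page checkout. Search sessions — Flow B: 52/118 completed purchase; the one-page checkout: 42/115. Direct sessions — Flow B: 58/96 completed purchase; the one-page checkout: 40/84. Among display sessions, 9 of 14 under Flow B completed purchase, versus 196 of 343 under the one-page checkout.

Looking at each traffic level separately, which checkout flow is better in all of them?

Email: Flow B 139/423 = 32.9%, the one-page checkout 2/9 = 22.2% → Flow B
Search: Flow B 52/118 = 44.1%, the one-page checkout 42/115 = 36.5% → Flow B
Direct: Flow B 58/96 = 60.4%, the one-page checkout 40/84 = 47.6% → Flow B
Display: Flow B 9/14 = 64.3%, the one-page checkout 196/343 = 57.1% → Flow B
Flow B has the higher rate in all 4 groups.

Flow B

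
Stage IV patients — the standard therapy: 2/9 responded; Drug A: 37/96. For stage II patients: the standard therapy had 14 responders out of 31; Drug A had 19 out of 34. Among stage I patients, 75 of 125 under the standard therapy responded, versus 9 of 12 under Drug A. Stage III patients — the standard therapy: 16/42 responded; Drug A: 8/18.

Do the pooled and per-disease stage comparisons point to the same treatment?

Stage IV: the standard therapy 2/9 = 22.2%, Drug A 37/96 = 38.5% → Drug A
Stage II: the standard therapy 14/31 = 45.2%, Drug A 19/34 = 55.9% → Drug A
Stage I: the standard therapy 75/125 = 60.0%, Drug A 9/12 = 75.0% → Drug A
Stage III: the standard therapy 16/42 = 38.1%, Drug A 8/18 = 44.4% → Drug A
Overall: the standard therapy 107/207 = 51.7%, Drug A 73/160 = 45.6% → the standard therapy
Drug A wins each disease group but the standard therapy wins overall — the comparison reverses. Drug A's patients skew toward stage IV, which has a lower base rate.

No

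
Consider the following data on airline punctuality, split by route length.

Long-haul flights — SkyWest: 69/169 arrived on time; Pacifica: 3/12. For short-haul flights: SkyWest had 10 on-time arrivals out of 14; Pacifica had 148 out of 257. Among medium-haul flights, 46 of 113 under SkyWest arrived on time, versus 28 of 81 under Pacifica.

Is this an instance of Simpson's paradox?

Yes

Long-haul: SkyWest 69/169 = 40.8%, Pacifica 3/12 = 25.0% → SkyWest
Short-haul: SkyWest 10/14 = 71.4%, Pacifica 148/257 = 57.6% → SkyWest
Medium-haul: SkyWest 46/113 = 40.7%, Pacifica 28/81 = 34.6% → SkyWest
Overall: SkyWest 125/296 = 42.2%, Pacifica 179/350 = 51.1% → Pacifica
SkyWest wins each route group but Pacifica wins overall — the comparison reverses. SkyWest's flights skew toward long-haul, which has a lower base rate.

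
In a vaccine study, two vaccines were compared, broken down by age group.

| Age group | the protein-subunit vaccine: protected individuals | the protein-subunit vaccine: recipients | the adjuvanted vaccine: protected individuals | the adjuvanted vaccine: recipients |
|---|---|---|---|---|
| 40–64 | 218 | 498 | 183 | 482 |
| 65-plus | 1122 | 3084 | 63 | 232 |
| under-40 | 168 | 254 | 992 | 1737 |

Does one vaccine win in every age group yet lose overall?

Yes

40–64: the protein-subunit vaccine 218/498 = 43.8%, the adjuvanted vaccine 183/482 = 38.0% → the protein-subunit vaccine
65-plus: the protein-subunit vaccine 1122/3084 = 36.4%, the adjuvanted vaccine 63/232 = 27.2% → the protein-subunit vaccine
Under-40: the protein-subunit vaccine 168/254 = 66.1%, the adjuvanted vaccine 992/1737 = 57.1% → the protein-subunit vaccine
Overall: the protein-subunit vaccine 1508/3836 = 39.3%, the adjuvanted vaccine 1238/2451 = 50.5% → the adjuvanted vaccine
The protein-subunit vaccine wins each age group but the adjuvanted vaccine wins overall — the comparison reverses. The protein-subunit vaccine's recipients skew toward 65-plus, which has a lower base rate.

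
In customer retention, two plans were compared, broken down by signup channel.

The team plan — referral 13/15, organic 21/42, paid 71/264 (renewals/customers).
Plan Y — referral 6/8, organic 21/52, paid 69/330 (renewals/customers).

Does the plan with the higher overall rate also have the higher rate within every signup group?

Referral: the team plan 13/15 = 86.7%, Plan Y 6/8 = 75.0% → the team plan
Organic: the team plan 21/42 = 50.0%, Plan Y 21/52 = 40.4% → the team plan
Paid: the team plan 71/264 = 26.9%, Plan Y 69/330 = 20.9% → the team plan
Overall: the team plan 105/321 = 32.7%, Plan Y 96/390 = 24.6% → the team plan
The team plan wins overall and in every signup group — no reversal.

Yes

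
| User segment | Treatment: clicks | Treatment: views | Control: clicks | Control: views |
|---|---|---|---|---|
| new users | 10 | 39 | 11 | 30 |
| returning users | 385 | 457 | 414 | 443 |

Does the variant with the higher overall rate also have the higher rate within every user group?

New users: Treatment 10/39 = 25.6%, Control 11/30 = 36.7% → Control
Returning users: Treatment 385/457 = 84.2%, Control 414/443 = 93.5% → Control
Overall: Treatment 395/496 = 79.6%, Control 425/473 = 89.9% → Control
Control wins overall and in every user group — no reversal.

Yes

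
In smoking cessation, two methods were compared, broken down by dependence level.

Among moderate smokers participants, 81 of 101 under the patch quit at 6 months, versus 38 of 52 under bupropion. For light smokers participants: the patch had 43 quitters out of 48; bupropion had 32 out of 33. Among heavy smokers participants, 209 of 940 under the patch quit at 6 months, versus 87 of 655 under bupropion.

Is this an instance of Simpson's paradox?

No

Moderate smokers: the patch 81/101 = 80.2%, bupropion 38/52 = 73.1% → the patch
Light smokers: the patch 43/48 = 89.6%, bupropion 32/33 = 97.0% → bupropion
Heavy smokers: the patch 209/940 = 22.2%, bupropion 87/655 = 13.3% → the patch
Overall: the patch 333/1089 = 30.6%, bupropion 157/740 = 21.2% → the patch
Neither sweeps: the patch wins 2 of 3 groups, bupropion wins 1. The patch wins overall but not every group — no Simpson reversal.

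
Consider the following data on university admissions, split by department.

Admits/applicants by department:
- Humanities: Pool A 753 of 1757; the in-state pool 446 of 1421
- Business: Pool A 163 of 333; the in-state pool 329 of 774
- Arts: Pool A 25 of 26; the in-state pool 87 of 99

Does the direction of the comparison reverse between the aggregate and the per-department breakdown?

No

Humanities: Pool A 753/1757 = 42.9%, the in-state pool 446/1421 = 31.4% → Pool A
Business: Pool A 163/333 = 48.9%, the in-state pool 329/774 = 42.5% → Pool A
Arts: Pool A 25/26 = 96.2%, the in-state pool 87/99 = 87.9% → Pool A
Overall: Pool A 941/2116 = 44.5%, the in-state pool 862/2294 = 37.6% → Pool A
Pool A wins overall and in every department group — no reversal.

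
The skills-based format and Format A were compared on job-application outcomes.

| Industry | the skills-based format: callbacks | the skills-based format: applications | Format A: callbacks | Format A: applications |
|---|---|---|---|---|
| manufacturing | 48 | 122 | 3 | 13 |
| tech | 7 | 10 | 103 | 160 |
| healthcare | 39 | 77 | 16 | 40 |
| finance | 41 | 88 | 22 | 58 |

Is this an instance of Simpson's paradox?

Manufacturing: the skills-based format 48/122 = 39.3%, Format A 3/13 = 23.1% → the skills-based format
Tech: the skills-based format 7/10 = 70.0%, Format A 103/160 = 64.4% → the skills-based format
Healthcare: the skills-based format 39/77 = 50.6%, Format A 16/40 = 40.0% → the skills-based format
Finance: the skills-based format 41/88 = 46.6%, Format A 22/58 = 37.9% → the skills-based format
Overall: the skills-based format 135/297 = 45.5%, Format A 144/271 = 53.1% → Format A
The skills-based format wins each industry group but Format A wins overall — the comparison reverses. The skills-based format's applications skew toward manufacturing, which has a lower base rate.

Yes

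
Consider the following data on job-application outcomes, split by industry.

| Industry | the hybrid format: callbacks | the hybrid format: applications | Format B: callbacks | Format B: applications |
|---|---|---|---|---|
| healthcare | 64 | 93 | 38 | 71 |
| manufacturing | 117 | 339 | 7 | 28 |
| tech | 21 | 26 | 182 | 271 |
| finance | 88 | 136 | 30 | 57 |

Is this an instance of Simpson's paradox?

Healthcare: the hybrid format 64/93 = 68.8%, Format B 38/71 = 53.5% → the hybrid format
Manufacturing: the hybrid format 117/339 = 34.5%, Format B 7/28 = 25.0% → the hybrid format
Tech: the hybrid format 21/26 = 80.8%, Format B 182/271 = 67.2% → the hybrid format
Finance: the hybrid format 88/136 = 64.7%, Format B 30/57 = 52.6% → the hybrid format
Overall: the hybrid format 290/594 = 48.8%, Format B 257/427 = 60.2% → Format B
The hybrid format wins each industry group but Format B wins overall — the comparison reverses. The hybrid format's applications skew toward manufacturing, which has a lower base rate.

Yes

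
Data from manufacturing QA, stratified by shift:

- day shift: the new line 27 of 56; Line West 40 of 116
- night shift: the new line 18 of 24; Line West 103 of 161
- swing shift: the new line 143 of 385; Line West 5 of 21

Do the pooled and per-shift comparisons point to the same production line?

No

Day shift: the new line 27/56 = 48.2%, Line West 40/116 = 34.5% → the new line
Night shift: the new line 18/24 = 75.0%, Line West 103/161 = 64.0% → the new line
Swing shift: the new line 143/385 = 37.1%, Line West 5/21 = 23.8% → the new line
Overall: the new line 188/465 = 40.4%, Line West 148/298 = 49.7% → Line West
The new line wins each shift group but Line West wins overall — the comparison reverses. The new line's units skew toward swing shift, which has a lower base rate.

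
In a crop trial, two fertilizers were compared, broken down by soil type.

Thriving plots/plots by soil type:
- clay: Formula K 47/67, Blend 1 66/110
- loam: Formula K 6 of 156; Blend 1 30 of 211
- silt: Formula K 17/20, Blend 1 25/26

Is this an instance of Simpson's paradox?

Clay: Formula K 47/67 = 70.1%, Blend 1 66/110 = 60.0% → Formula K
Loam: Formula K 6/156 = 3.8%, Blend 1 30/211 = 14.2% → Blend 1
Silt: Formula K 17/20 = 85.0%, Blend 1 25/26 = 96.2% → Blend 1
Overall: Formula K 70/243 = 28.8%, Blend 1 121/347 = 34.9% → Blend 1
Neither sweeps: Formula K wins 1 of 3 groups, Blend 1 wins 2. Blend 1 wins overall but not every group — no Simpson reversal.

No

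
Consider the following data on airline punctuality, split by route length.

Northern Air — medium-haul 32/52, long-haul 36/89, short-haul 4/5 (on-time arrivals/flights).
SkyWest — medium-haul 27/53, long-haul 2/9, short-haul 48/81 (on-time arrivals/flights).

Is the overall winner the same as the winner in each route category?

Medium-haul: Northern Air 32/52 = 61.5%, SkyWest 27/53 = 50.9% → Northern Air
Long-haul: Northern Air 36/89 = 40.4%, SkyWest 2/9 = 22.2% → Northern Air
Short-haul: Northern Air 4/5 = 80.0%, SkyWest 48/81 = 59.3% → Northern Air
Overall: Northern Air 72/146 = 49.3%, SkyWest 77/143 = 53.8% → SkyWest
Northern Air wins each route group but SkyWest wins overall — the comparison reverses. Northern Air's flights skew toward long-haul, which has a lower base rate.

No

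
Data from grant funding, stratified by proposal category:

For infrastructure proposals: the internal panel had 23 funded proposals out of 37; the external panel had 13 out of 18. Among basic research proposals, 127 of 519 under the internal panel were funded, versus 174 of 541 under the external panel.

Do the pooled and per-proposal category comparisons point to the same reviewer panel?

Yes

Infrastructure: the internal panel 23/37 = 62.2%, the external panel 13/18 = 72.2% → the external panel
Basic research: the internal panel 127/519 = 24.5%, the external panel 174/541 = 32.2% → the external panel
Overall: the internal panel 150/556 = 27.0%, the external panel 187/559 = 33.5% → the external panel
The external panel wins overall and in every proposal group — no reversal.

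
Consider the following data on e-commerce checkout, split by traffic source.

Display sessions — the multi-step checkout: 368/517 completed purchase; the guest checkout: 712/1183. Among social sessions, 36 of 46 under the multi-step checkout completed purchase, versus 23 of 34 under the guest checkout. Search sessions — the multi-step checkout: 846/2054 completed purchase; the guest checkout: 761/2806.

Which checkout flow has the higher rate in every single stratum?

Display: the multi-step checkout 368/517 = 71.2%, the guest checkout 712/1183 = 60.2% → the multi-step checkout
Social: the multi-step checkout 36/46 = 78.3%, the guest checkout 23/34 = 67.6% → the multi-step checkout
Search: the multi-step checkout 846/2054 = 41.2%, the guest checkout 761/2806 = 27.1% → the multi-step checkout
The multi-step checkout has the higher rate in all 3 groups.

the multi-step checkout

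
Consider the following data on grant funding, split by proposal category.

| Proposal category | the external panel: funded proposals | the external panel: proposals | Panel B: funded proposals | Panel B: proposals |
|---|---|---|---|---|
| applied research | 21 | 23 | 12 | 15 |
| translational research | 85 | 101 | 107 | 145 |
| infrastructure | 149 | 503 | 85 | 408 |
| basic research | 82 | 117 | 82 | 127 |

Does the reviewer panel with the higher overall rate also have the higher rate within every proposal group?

Applied research: the external panel 21/23 = 91.3%, Panel B 12/15 = 80.0% → the external panel
Translational research: the external panel 85/101 = 84.2%, Panel B 107/145 = 73.8% → the external panel
Infrastructure: the external panel 149/503 = 29.6%, Panel B 85/408 = 20.8% → the external panel
Basic research: the external panel 82/117 = 70.1%, Panel B 82/127 = 64.6% → the external panel
Overall: the external panel 337/744 = 45.3%, Panel B 286/695 = 41.2% → the external panel
The external panel wins overall and in every proposal group — no reversal.

Yes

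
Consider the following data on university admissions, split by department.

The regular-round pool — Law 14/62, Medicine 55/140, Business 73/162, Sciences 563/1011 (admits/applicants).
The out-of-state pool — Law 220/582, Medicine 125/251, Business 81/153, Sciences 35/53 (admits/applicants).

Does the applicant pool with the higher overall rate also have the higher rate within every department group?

Law: the regular-round pool 14/62 = 22.6%, the out-of-state pool 220/582 = 37.8% → the out-of-state pool
Medicine: the regular-round pool 55/140 = 39.3%, the out-of-state pool 125/251 = 49.8% → the out-of-state pool
Business: the regular-round pool 73/162 = 45.1%, the out-of-state pool 81/153 = 52.9% → the out-of-state pool
Sciences: the regular-round pool 563/1011 = 55.7%, the out-of-state pool 35/53 = 66.0% → the out-of-state pool
Overall: the regular-round pool 705/1375 = 51.3%, the out-of-state pool 461/1039 = 44.4% → the regular-round pool
The out-of-state pool wins each department group but the regular-round pool wins overall — the comparison reverses. The out-of-state pool's applicants skew toward Law, which has a lower base rate.

No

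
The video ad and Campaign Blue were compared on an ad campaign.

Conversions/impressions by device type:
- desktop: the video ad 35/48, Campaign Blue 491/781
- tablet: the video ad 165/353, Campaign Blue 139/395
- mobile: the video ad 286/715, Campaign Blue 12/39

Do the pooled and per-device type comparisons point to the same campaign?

No

Desktop: the video ad 35/48 = 72.9%, Campaign Blue 491/781 = 62.9% → the video ad
Tablet: the video ad 165/353 = 46.7%, Campaign Blue 139/395 = 35.2% → the video ad
Mobile: the video ad 286/715 = 40.0%, Campaign Blue 12/39 = 30.8% → the video ad
Overall: the video ad 486/1116 = 43.5%, Campaign Blue 642/1215 = 52.8% → Campaign Blue
The video ad wins each device group but Campaign Blue wins overall — the comparison reverses. The video ad's impressions skew toward mobile, which has a lower base rate.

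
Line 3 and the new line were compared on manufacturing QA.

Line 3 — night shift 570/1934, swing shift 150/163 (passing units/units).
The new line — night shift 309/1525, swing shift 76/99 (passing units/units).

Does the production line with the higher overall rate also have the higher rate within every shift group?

Yes

Night shift: Line 3 570/1934 = 29.5%, the new line 309/1525 = 20.3% → Line 3
Swing shift: Line 3 150/163 = 92.0%, the new line 76/99 = 76.8% → Line 3
Overall: Line 3 720/2097 = 34.3%, the new line 385/1624 = 23.7% → Line 3
Line 3 wins overall and in every shift group — no reversal.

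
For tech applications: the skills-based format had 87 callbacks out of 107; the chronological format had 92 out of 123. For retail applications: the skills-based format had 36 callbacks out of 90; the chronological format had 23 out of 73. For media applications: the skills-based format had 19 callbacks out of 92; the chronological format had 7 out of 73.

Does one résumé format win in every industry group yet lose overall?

Tech: the skills-based format 87/107 = 81.3%, the chronological format 92/123 = 74.8% → the skills-based format
Retail: the skills-based format 36/90 = 40.0%, the chronological format 23/73 = 31.5% → the skills-based format
Media: the skills-based format 19/92 = 20.7%, the chronological format 7/73 = 9.6% → the skills-based format
Overall: the skills-based format 142/289 = 49.1%, the chronological format 122/269 = 45.4% → the skills-based format
The skills-based format wins overall and in every industry group — no reversal.

No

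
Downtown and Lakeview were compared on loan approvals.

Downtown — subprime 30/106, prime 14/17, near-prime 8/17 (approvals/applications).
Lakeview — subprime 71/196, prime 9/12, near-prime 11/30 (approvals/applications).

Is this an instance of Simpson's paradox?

No

Subprime: Downtown 30/106 = 28.3%, Lakeview 71/196 = 36.2% → Lakeview
Prime: Downtown 14/17 = 82.4%, Lakeview 9/12 = 75.0% → Downtown
Near-prime: Downtown 8/17 = 47.1%, Lakeview 11/30 = 36.7% → Downtown
Overall: Downtown 52/140 = 37.1%, Lakeview 91/238 = 38.2% → Lakeview
Neither sweeps: Downtown wins 2 of 3 groups, Lakeview wins 1. Lakeview wins overall but not every group — no Simpson reversal.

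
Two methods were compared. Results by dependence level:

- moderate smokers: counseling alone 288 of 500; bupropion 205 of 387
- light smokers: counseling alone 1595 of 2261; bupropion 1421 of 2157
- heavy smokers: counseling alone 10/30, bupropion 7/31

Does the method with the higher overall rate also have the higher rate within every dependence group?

Moderate smokers: counseling alone 288/500 = 57.6%, bupropion 205/387 = 53.0% → counseling alone
Light smokers: counseling alone 1595/2261 = 70.5%, bupropion 1421/2157 = 65.9% → counseling alone
Heavy smokers: counseling alone 10/30 = 33.3%, bupropion 7/31 = 22.6% → counseling alone
Overall: counseling alone 1893/2791 = 67.8%, bupropion 1633/2575 = 63.4% → counseling alone
Counseling alone wins overall and in every dependence group — no reversal.

Yes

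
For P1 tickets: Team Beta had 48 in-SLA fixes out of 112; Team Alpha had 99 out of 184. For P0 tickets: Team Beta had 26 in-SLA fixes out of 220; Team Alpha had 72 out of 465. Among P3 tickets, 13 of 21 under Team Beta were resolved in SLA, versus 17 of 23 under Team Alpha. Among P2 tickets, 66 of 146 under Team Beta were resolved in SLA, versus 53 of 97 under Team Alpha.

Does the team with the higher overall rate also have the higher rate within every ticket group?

P1: Team Beta 48/112 = 42.9%, Team Alpha 99/184 = 53.8% → Team Alpha
P0: Team Beta 26/220 = 11.8%, Team Alpha 72/465 = 15.5% → Team Alpha
P3: Team Beta 13/21 = 61.9%, Team Alpha 17/23 = 73.9% → Team Alpha
P2: Team Beta 66/146 = 45.2%, Team Alpha 53/97 = 54.6% → Team Alpha
Overall: Team Beta 153/499 = 30.7%, Team Alpha 241/769 = 31.3% → Team Alpha
Team Alpha wins overall and in every ticket group — no reversal.

Yes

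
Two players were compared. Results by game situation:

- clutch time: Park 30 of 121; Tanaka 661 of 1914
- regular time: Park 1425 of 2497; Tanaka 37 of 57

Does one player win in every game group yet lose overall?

Yes

Clutch time: Park 30/121 = 24.8%, Tanaka 661/1914 = 34.5% → Tanaka
Regular time: Park 1425/2497 = 57.1%, Tanaka 37/57 = 64.9% → Tanaka
Overall: Park 1455/2618 = 55.6%, Tanaka 698/1971 = 35.4% → Park
Tanaka wins each game group but Park wins overall — the comparison reverses. Tanaka's attempts skew toward clutch time, which has a lower base rate.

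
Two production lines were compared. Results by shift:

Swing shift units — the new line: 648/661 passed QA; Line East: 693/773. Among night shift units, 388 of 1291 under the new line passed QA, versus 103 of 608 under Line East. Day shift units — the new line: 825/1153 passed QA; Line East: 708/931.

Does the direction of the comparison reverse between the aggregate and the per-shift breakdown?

Swing shift: the new line 648/661 = 98.0%, Line East 693/773 = 89.7% → the new line
Night shift: the new line 388/1291 = 30.1%, Line East 103/608 = 16.9% → the new line
Day shift: the new line 825/1153 = 71.6%, Line East 708/931 = 76.0% → Line East
Overall: the new line 1861/3105 = 59.9%, Line East 1504/2312 = 65.1% → Line East
Neither sweeps: the new line wins 2 of 3 groups, Line East wins 1. Line East wins overall but not every group — no Simpson reversal.

No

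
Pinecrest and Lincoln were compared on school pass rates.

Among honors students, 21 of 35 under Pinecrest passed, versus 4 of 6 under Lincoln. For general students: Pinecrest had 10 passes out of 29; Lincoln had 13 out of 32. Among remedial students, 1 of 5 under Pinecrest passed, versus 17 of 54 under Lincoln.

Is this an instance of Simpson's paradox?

Honors: Pinecrest 21/35 = 60.0%, Lincoln 4/6 = 66.7% → Lincoln
General: Pinecrest 10/29 = 34.5%, Lincoln 13/32 = 40.6% → Lincoln
Remedial: Pinecrest 1/5 = 20.0%, Lincoln 17/54 = 31.5% → Lincoln
Overall: Pinecrest 32/69 = 46.4%, Lincoln 34/92 = 37.0% → Pinecrest
Lincoln wins each student group but Pinecrest wins overall — the comparison reverses. Lincoln's students skew toward remedial, which has a lower base rate.

Yes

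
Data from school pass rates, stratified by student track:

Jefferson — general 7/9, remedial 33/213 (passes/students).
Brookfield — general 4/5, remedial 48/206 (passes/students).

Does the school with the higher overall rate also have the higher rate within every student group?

General: Jefferson 7/9 = 77.8%, Brookfield 4/5 = 80.0% → Brookfield
Remedial: Jefferson 33/213 = 15.5%, Brookfield 48/206 = 23.3% → Brookfield
Overall: Jefferson 40/222 = 18.0%, Brookfield 52/211 = 24.6% → Brookfield
Brookfield wins overall and in every student group — no reversal.

Yes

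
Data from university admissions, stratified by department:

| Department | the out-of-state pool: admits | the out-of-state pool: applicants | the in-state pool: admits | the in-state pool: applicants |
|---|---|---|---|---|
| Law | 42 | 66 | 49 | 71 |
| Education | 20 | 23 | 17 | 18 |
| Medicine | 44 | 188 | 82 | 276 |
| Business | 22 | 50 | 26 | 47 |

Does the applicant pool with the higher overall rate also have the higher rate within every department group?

Yes

Law: the out-of-state pool 42/66 = 63.6%, the in-state pool 49/71 = 69.0% → the in-state pool
Education: the out-of-state pool 20/23 = 87.0%, the in-state pool 17/18 = 94.4% → the in-state pool
Medicine: the out-of-state pool 44/188 = 23.4%, the in-state pool 82/276 = 29.7% → the in-state pool
Business: the out-of-state pool 22/50 = 44.0%, the in-state pool 26/47 = 55.3% → the in-state pool
Overall: the out-of-state pool 128/327 = 39.1%, the in-state pool 174/412 = 42.2% → the in-state pool
The in-state pool wins overall and in every department group — no reversal.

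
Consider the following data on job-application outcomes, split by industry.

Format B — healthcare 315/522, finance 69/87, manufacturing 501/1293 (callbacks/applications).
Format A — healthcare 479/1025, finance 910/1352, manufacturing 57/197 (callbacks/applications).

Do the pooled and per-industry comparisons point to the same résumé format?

No

Healthcare: Format B 315/522 = 60.3%, Format A 479/1025 = 46.7% → Format B
Finance: Format B 69/87 = 79.3%, Format A 910/1352 = 67.3% → Format B
Manufacturing: Format B 501/1293 = 38.7%, Format A 57/197 = 28.9% → Format B
Overall: Format B 885/1902 = 46.5%, Format A 1446/2574 = 56.2% → Format A
Format B wins each industry group but Format A wins overall — the comparison reverses. Format B's applications skew toward manufacturing, which has a lower base rate.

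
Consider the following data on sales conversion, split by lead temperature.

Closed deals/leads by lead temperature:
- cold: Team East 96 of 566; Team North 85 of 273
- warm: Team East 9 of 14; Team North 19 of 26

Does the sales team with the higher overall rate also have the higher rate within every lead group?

Yes

Cold: Team East 96/566 = 17.0%, Team North 85/273 = 31.1% → Team North
Warm: Team East 9/14 = 64.3%, Team North 19/26 = 73.1% → Team North
Overall: Team East 105/580 = 18.1%, Team North 104/299 = 34.8% → Team North
Team North wins overall and in every lead group — no reversal.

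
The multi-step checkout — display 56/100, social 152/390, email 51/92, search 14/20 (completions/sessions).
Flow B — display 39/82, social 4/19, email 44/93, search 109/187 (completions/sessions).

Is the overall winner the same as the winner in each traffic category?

Display: the multi-step checkout 56/100 = 56.0%, Flow B 39/82 = 47.6% → the multi-step checkout
Social: the multi-step checkout 152/390 = 39.0%, Flow B 4/19 = 21.1% → the multi-step checkout
Email: the multi-step checkout 51/92 = 55.4%, Flow B 44/93 = 47.3% → the multi-step checkout
Search: the multi-step checkout 14/20 = 70.0%, Flow B 109/187 = 58.3% → the multi-step checkout
Overall: the multi-step checkout 273/602 = 45.3%, Flow B 196/381 = 51.4% → Flow B
The multi-step checkout wins each traffic group but Flow B wins overall — the comparison reverses. The multi-step checkout's sessions skew toward social, which has a lower base rate.

No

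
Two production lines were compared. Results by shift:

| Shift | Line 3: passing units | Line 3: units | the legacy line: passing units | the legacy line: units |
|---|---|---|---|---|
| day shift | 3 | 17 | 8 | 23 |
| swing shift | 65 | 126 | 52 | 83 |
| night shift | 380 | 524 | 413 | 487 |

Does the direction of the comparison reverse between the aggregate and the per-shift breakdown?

No

Day shift: Line 3 3/17 = 17.6%, the legacy line 8/23 = 34.8% → the legacy line
Swing shift: Line 3 65/126 = 51.6%, the legacy line 52/83 = 62.7% → the legacy line
Night shift: Line 3 380/524 = 72.5%, the legacy line 413/487 = 84.8% → the legacy line
Overall: Line 3 448/667 = 67.2%, the legacy line 473/593 = 79.8% → the legacy line
The legacy line wins overall and in every shift group — no reversal.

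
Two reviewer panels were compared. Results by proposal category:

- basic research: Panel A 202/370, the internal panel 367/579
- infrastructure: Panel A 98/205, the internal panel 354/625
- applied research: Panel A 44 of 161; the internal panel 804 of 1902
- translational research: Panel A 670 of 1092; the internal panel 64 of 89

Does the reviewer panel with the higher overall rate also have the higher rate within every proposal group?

No

Basic research: Panel A 202/370 = 54.6%, the internal panel 367/579 = 63.4% → the internal panel
Infrastructure: Panel A 98/205 = 47.8%, the internal panel 354/625 = 56.6% → the internal panel
Applied research: Panel A 44/161 = 27.3%, the internal panel 804/1902 = 42.3% → the internal panel
Translational research: Panel A 670/1092 = 61.4%, the internal panel 64/89 = 71.9% → the internal panel
Overall: Panel A 1014/1828 = 55.5%, the internal panel 1589/3195 = 49.7% → Panel A
The internal panel wins each proposal group but Panel A wins overall — the comparison reverses. The internal panel's proposals skew toward applied research, which has a lower base rate.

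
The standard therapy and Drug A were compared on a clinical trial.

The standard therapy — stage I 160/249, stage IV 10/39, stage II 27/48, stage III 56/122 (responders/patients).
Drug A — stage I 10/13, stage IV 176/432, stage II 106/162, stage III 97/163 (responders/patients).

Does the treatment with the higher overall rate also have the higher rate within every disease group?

No

Stage I: the standard therapy 160/249 = 64.3%, Drug A 10/13 = 76.9% → Drug A
Stage IV: the standard therapy 10/39 = 25.6%, Drug A 176/432 = 40.7% → Drug A
Stage II: the standard therapy 27/48 = 56.2%, Drug A 106/162 = 65.4% → Drug A
Stage III: the standard therapy 56/122 = 45.9%, Drug A 97/163 = 59.5% → Drug A
Overall: the standard therapy 253/458 = 55.2%, Drug A 389/770 = 50.5% → the standard therapy
Drug A wins each disease group but the standard therapy wins overall — the comparison reverses. Drug A's patients skew toward stage IV, which has a lower base rate.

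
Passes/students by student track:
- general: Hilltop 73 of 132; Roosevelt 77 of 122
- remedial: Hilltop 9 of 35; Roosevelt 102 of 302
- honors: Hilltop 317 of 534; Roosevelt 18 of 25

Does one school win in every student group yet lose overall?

General: Hilltop 73/132 = 55.3%, Roosevelt 77/122 = 63.1% → Roosevelt
Remedial: Hilltop 9/35 = 25.7%, Roosevelt 102/302 = 33.8% → Roosevelt
Honors: Hilltop 317/534 = 59.4%, Roosevelt 18/25 = 72.0% → Roosevelt
Overall: Hilltop 399/701 = 56.9%, Roosevelt 197/449 = 43.9% → Hilltop
Roosevelt wins each student group but Hilltop wins overall — the comparison reverses. Roosevelt's students skew toward remedial, which has a lower base rate.

Yes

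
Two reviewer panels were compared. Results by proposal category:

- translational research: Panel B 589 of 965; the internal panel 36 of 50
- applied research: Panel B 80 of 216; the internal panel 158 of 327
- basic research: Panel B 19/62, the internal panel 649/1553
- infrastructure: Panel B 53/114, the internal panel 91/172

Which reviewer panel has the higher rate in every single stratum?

Translational research: Panel B 589/965 = 61.0%, the internal panel 36/50 = 72.0% → the internal panel
Applied research: Panel B 80/216 = 37.0%, the internal panel 158/327 = 48.3% → the internal panel
Basic research: Panel B 19/62 = 30.6%, the internal panel 649/1553 = 41.8% → the internal panel
Infrastructure: Panel B 53/114 = 46.5%, the internal panel 91/172 = 52.9% → the internal panel
The internal panel has the higher rate in all 4 groups.

the internal panel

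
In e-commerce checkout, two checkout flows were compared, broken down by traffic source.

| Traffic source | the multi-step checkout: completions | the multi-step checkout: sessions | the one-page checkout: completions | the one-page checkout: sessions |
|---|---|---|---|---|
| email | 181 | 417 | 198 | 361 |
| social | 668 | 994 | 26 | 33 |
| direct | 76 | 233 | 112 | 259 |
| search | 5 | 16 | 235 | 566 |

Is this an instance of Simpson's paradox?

Yes

Email: the multi-step checkout 181/417 = 43.4%, the one-page checkout 198/361 = 54.8% → the one-page checkout
Social: the multi-step checkout 668/994 = 67.2%, the one-page checkout 26/33 = 78.8% → the one-page checkout
Direct: the multi-step checkout 76/233 = 32.6%, the one-page checkout 112/259 = 43.2% → the one-page checkout
Search: the multi-step checkout 5/16 = 31.2%, the one-page checkout 235/566 = 41.5% → the one-page checkout
Overall: the multi-step checkout 930/1660 = 56.0%, the one-page checkout 571/1219 = 46.8% → the multi-step checkout
The one-page checkout wins each traffic group but the multi-step checkout wins overall — the comparison reverses. The one-page checkout's sessions skew toward search, which has a lower base rate.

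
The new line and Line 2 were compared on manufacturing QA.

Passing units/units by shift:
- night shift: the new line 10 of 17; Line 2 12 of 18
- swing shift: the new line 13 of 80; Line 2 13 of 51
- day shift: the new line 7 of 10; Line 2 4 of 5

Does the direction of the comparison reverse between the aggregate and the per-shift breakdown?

Night shift: the new line 10/17 = 58.8%, Line 2 12/18 = 66.7% → Line 2
Swing shift: the new line 13/80 = 16.2%, Line 2 13/51 = 25.5% → Line 2
Day shift: the new line 7/10 = 70.0%, Line 2 4/5 = 80.0% → Line 2
Overall: the new line 30/107 = 28.0%, Line 2 29/74 = 39.2% → Line 2
Line 2 wins overall and in every shift group — no reversal.

No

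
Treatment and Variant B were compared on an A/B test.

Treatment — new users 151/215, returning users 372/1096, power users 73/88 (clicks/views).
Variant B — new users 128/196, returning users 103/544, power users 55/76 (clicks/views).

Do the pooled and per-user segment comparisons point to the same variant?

Yes

New users: Treatment 151/215 = 70.2%, Variant B 128/196 = 65.3% → Treatment
Returning users: Treatment 372/1096 = 33.9%, Variant B 103/544 = 18.9% → Treatment
Power users: Treatment 73/88 = 83.0%, Variant B 55/76 = 72.4% → Treatment
Overall: Treatment 596/1399 = 42.6%, Variant B 286/816 = 35.0% → Treatment
Treatment wins overall and in every user group — no reversal.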